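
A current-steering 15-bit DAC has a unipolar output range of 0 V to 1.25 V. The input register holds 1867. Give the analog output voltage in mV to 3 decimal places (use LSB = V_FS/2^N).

71.220 mV

LSB = 1.25 V / 2^15 = 38.15 µV.
V_out = 0 + 1867 × 3.8147e-05 V = 0.0712204 V.
= 71.220 mV.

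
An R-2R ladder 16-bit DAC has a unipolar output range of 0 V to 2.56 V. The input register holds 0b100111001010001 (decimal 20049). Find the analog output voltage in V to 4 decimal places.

0.7832 V

LSB = 2.56 V / 2^16 = 39.06 µV.
Code 0b100111001010001 = 20049 decimal.
V_out = 0 + 20049 × 3.90625e-05 V = 0.783164 V.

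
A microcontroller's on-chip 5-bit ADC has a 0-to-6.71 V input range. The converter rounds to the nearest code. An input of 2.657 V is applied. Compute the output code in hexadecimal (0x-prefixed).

LSB = 6.71 V / 32 = 209.688 mV.
(2.657 − 0) / 0.209687 = 12.671 LSBs.
So the output code is 13.
In hexadecimal (0x-prefixed): 0xD.

code 0xD (decimal 13)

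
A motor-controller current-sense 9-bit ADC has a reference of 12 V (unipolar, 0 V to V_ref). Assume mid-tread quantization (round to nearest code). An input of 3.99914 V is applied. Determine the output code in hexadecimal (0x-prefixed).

LSB = 12 V / 512 = 23.438 mV.
(V_in − V_low)/LSB = (3.99914 − 0) / 0.0234375 = 170.630.
So the output code is 171.
In hexadecimal (0x-prefixed): 0xAB.

code 0xAB (decimal 171)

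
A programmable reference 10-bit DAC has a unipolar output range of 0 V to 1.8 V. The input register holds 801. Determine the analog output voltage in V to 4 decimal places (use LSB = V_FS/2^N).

LSB = 1.8 V / 2^10 = 1.758 mV.
V_out = 0 + 801 × 0.00175781 V = 1.40801 V.

1.4080 V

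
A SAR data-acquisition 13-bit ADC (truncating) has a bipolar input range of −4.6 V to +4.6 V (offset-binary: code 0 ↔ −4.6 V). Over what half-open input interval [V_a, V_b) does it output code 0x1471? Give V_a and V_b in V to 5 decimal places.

LSB = 9.2/2^13 = 1.123 mV.
Code 0x1471 = 5233 decimal.
V_a = V_low + 5233·LSB = 1.2769 V; V_b = V_low + 5234·LSB = 1.27803 V.

[1.27690 V, 1.27803 V)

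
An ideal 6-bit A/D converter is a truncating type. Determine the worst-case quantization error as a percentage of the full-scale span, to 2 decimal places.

1.56 %

Truncating → worst-case error = 1 LSB = V_FS/2^6, so 100/64 = 1.5625 % of full scale.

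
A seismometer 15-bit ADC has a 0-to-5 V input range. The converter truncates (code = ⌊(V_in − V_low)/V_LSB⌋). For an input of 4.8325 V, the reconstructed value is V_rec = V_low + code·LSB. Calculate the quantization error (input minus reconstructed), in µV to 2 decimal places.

One LSB is 5 V / 32768 = 152.59 µV.
(V_in − V_low)/LSB = (4.8325 − 0)/0.000152588 = 31670.2720 → code 31670 (floor).
V_rec = 0 + 31670·0.000152588 = 4.8324585 V.
V_in − V_rec = 4.15039e-05 V = 41.50 µV.

41.50 µV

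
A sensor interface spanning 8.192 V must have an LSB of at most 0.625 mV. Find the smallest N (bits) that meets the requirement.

14 bits

Number of steps required ≥ 8.192 V / 0.625 mV = 13107.20.
Need 2^N ≥ 13107.20; 2^13 = 8192, 2^14 = 16384.
Minimum N = 14.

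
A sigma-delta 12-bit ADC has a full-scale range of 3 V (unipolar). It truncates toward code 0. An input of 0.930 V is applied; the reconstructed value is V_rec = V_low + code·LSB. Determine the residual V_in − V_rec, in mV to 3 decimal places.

LSB = 3/2^12 = 0.732 mV.
Scaled input = 1269.7600 LSBs, so code = 1269.
Code 1269 maps back to 0 + 1269×0.000732422 V = 0.92944336 V.
V_in − V_rec = 0.000556641 V = 0.557 mV.

0.557 mV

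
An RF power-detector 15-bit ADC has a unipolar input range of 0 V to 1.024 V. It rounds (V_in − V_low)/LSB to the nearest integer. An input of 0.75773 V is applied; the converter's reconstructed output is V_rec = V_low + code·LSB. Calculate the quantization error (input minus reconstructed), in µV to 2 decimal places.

11.25 µV

Step size: 1.024 V ÷ 2^15 = 31.25 µV.
Scaled input = 24247.3600 LSBs, so code = 24247.
V_rec = 0 + 24247·3.125e-05 = 0.75771875 V.
V_in − V_rec = 1.125e-05 V = 11.25 µV.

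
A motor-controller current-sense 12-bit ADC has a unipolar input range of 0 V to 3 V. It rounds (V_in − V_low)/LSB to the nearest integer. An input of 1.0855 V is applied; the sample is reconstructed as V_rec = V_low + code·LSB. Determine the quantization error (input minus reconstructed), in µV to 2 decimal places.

Step size: 3 V ÷ 2^12 = 0.732 mV.
(1.0855 − 0)/0.000732422 = 1482.0693; round gives code 1482.
Code 1482 maps back to 0 + 1482×0.000732422 V = 1.0854492 V.
V_in − V_rec = 5.07812e-05 V = 50.78 µV.

50.78 µV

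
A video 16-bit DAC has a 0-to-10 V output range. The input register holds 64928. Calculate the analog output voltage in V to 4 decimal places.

LSB = 10 V / 2^16 = 152.59 µV.
V_out = 0 + 64928 × 0.000152588 V = 9.90723 V.

9.9072 V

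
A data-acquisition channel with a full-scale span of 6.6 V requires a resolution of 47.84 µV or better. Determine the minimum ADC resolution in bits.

18 bits

Number of steps required ≥ 6.6 V / 47.84 µV = 137959.87.
Need 2^N ≥ 137959.87; 2^17 = 131072, 2^18 = 262144.
Minimum N = 18.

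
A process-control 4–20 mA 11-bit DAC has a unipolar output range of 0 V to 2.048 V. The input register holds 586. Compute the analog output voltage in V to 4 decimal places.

0.5860 V

LSB = 2.048 V / 2^11 = 1.000 mV.
V_out = 0 + 586 × 0.001 V = 0.586 V.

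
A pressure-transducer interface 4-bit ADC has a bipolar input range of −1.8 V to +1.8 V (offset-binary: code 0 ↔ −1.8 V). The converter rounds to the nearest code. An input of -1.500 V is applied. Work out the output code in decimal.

code 1

Full-scale span = 3.6 V; LSB = 3.6/2^4 = 225.000 mV.
(V_in − V_low)/LSB = (-1.500 − (−1.8)) / 0.225 = 1.333.
round(1.333) = 1.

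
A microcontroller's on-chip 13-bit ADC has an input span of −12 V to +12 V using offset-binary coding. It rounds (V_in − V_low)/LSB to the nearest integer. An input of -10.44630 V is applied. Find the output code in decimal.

code 530

LSB = 24 V / 8192 = 2.930 mV.
(V_in − V_low)/LSB = (-10.44630 − (−12)) / 0.00292969 = 530.330.
round(530.330) = 530.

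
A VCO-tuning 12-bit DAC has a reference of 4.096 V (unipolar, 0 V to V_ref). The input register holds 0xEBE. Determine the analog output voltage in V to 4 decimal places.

3.7740 V

LSB = 4.096 V / 2^12 = 1.000 mV.
Code 0xEBE = 3774 decimal.
V_out = 0 + 3774 × 0.001 V = 3.774 V.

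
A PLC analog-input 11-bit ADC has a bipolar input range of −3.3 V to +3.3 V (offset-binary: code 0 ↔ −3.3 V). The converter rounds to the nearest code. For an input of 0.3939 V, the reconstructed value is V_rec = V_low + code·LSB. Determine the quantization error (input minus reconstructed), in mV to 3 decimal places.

0.736 mV

Step size: 6.6 V ÷ 2^11 = 3.223 mV.
(V_in − V_low)/LSB = (0.3939 − (−3.3))/0.00322266 = 1146.2284 → code 1146 (round).
Reconstructed: 0.39316406 V.
V_in − V_rec = 0.000735938 V = 0.736 mV.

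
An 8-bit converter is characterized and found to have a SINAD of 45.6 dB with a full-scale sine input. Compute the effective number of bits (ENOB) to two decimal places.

7.28 bits

ENOB = (SINAD − 1.76) / 6.02 = (45.6 − 1.76)/6.02 = 7.282.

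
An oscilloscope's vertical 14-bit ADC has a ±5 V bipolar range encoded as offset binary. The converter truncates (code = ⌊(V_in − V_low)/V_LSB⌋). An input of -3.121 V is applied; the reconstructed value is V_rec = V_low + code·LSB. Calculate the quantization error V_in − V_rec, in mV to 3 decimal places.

0.338 mV

Step size: 10 V ÷ 2^14 = 0.610 mV.
(V_in − V_low)/LSB = (-3.121 − (−5))/0.000610352 = 3078.5536 → code 3078 (floor).
Code 3078 maps back to (−5) + 3078×0.000610352 V = -3.1213379 V.
V_in − V_rec = 0.000337891 V = 0.338 mV.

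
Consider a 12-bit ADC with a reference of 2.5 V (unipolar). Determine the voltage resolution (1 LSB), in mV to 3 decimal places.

Full-scale span = 2.5 V.
LSB = 2.5 / 2^12 = 2.5 / 4096 = 0.000610352 V = 0.610 mV.

0.610 mV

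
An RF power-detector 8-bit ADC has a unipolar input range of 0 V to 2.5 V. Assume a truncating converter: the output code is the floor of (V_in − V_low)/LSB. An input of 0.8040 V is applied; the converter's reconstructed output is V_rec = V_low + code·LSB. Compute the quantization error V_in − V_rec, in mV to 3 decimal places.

LSB = 2.5/2^8 = 9.766 mV.
Scaled input = 82.3296 LSBs, so code = 82.
V_rec = 0 + 82·0.00976562 = 0.80078125 V.
V_in − V_rec = 0.00321875 V = 3.219 mV.

3.219 mV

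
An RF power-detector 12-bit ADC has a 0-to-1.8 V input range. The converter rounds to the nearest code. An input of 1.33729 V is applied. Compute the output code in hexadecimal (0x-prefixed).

code 0xBE3 (decimal 3043)

Full-scale span = 1.8 V; LSB = 1.8/2^12 = 439.45 µV.
(1.33729 − 0) / 0.000439453 = 3043.078 LSBs.
round(3043.078) = 3043.
In hexadecimal (0x-prefixed): 0xBE3.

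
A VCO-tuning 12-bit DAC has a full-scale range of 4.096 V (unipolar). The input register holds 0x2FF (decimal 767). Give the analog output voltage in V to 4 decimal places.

0.7670 V

LSB = 4.096 V / 2^12 = 1.000 mV.
Code 0x2FF = 767 decimal.
V_out = 0 + 767 × 0.001 V = 0.767 V.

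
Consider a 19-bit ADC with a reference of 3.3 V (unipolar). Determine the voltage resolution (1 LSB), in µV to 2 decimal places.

Full-scale span = 3.3 V.
LSB = 3.3 / 2^19 = 3.3 / 524288 = 6.29425e-06 V = 6.29 µV.

6.29 µV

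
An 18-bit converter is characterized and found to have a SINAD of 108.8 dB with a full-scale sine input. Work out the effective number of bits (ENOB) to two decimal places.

ENOB = (SINAD − 1.76) / 6.02 = (108.8 − 1.76)/6.02 = 17.781.

17.78 bits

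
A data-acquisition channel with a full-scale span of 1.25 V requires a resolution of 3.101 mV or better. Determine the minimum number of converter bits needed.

Number of steps required ≥ 1.25 V / 3.101 mV = 403.10.
Need 2^N ≥ 403.10; 2^8 = 256, 2^9 = 512.
Minimum N = 9.

9 bits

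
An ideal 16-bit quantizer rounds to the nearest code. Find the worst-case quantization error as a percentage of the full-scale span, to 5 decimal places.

Rounding → worst-case error = ½ LSB = V_FS/2^17, so 100/131072 = 0.000762939 % of full scale.

0.00076 %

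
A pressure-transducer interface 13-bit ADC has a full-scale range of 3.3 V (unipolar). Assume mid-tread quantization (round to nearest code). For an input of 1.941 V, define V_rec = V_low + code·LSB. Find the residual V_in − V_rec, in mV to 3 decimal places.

One LSB is 3.3 V / 8192 = 402.83 µV.
(V_in − V_low)/LSB = (1.941 − 0)/0.000402832 = 4818.3855 → code 4818 (round).
V_rec = 0 + 4818·0.000402832 = 1.9408447 V.
Error = 1.941 − 1.9408447 = 0.000155273 V = 0.155 mV.

0.155 mV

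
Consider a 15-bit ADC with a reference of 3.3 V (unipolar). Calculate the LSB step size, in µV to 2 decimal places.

100.71 µV

Full-scale span = 3.3 V.
LSB = 3.3 / 2^15 = 3.3 / 32768 = 0.000100708 V = 100.71 µV.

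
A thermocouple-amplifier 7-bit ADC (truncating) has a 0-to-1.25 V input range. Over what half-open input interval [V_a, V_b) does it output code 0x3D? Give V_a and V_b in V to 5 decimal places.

[0.59570 V, 0.60547 V)

LSB = 1.25/2^7 = 9.766 mV.
Code 0x3D = 61 decimal.
V_a = V_low + 61·LSB = 0.595703 V; V_b = V_low + 62·LSB = 0.605469 V.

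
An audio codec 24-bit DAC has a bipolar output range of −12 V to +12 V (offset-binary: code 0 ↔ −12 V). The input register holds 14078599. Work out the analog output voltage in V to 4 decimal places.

8.1396 V

LSB = 24 V / 2^24 = 1.43 µV.
V_out = (−12) + 14078599 × 1.43051e-06 V = 8.1396 V.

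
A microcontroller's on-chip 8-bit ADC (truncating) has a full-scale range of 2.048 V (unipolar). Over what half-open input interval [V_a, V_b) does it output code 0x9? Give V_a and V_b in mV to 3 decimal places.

[72.000 mV, 80.000 mV)

LSB = 2.048/2^8 = 8.000 mV.
Code 0x9 = 9 decimal.
V_a = V_low + 9·LSB = 0.072 V; V_b = V_low + 10·LSB = 0.08 V.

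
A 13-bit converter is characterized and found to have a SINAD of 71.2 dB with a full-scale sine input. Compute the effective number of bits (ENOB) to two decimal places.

11.53 bits

ENOB = (SINAD − 1.76) / 6.02 = (71.2 − 1.76)/6.02 = 11.535.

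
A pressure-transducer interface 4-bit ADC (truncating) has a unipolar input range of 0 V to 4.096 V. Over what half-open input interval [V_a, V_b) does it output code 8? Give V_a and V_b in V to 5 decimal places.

[2.04800 V, 2.30400 V)

LSB = 4.096/2^4 = 256.000 mV.
V_a = V_low + 8·LSB = 2.048 V; V_b = V_low + 9·LSB = 2.304 V.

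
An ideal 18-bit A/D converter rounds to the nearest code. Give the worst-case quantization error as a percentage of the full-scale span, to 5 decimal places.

0.00019 %

Rounding → worst-case error = ½ LSB = V_FS/2^19, so 100/524288 = 0.000190735 % of full scale.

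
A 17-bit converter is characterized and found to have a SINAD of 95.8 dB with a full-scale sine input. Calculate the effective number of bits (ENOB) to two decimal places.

ENOB = (SINAD − 1.76) / 6.02 = (95.8 − 1.76)/6.02 = 15.621.

15.62 bits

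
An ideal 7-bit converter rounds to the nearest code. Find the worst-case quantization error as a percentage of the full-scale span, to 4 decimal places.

0.3906 %

Rounding → worst-case error = ½ LSB = V_FS/2^8, so 100/256 = 0.390625 % of full scale.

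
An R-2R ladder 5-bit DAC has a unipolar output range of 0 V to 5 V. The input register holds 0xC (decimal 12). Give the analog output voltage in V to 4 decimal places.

LSB = 5 V / 2^5 = 156.250 mV.
Code 0xC = 12 decimal.
V_out = 0 + 12 × 0.15625 V = 1.875 V.

1.8750 V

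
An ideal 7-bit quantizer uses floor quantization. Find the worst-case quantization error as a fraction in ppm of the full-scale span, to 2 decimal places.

7812.50 ppm

Truncating → worst-case error = 1 LSB = V_FS/2^7, so 1e+06/128 = 7812.5 ppm of full scale.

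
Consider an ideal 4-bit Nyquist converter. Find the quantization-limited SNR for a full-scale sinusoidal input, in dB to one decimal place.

25.8 dB

SNR ≈ 6.02·N + 1.76 dB = 6.02·4 + 1.76 = 25.84 dB.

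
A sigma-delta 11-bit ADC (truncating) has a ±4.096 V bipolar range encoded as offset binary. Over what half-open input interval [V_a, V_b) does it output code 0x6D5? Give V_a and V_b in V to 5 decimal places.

LSB = 8.192/2^11 = 4.000 mV.
Code 0x6D5 = 1749 decimal.
V_a = V_low + 1749·LSB = 2.9 V; V_b = V_low + 1750·LSB = 2.904 V.

[2.90000 V, 2.90400 V)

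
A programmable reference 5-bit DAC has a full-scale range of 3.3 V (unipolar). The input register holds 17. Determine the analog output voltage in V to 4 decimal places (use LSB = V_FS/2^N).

LSB = 3.3 V / 2^5 = 103.125 mV.
V_out = 0 + 17 × 0.103125 V = 1.75313 V.

1.7531 V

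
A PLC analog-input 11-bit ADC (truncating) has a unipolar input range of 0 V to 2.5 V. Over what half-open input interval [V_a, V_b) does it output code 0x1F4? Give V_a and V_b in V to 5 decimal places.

[0.61035 V, 0.61157 V)

LSB = 2.5/2^11 = 1.221 mV.
Code 0x1F4 = 500 decimal.
V_a = V_low + 500·LSB = 0.610352 V; V_b = V_low + 501·LSB = 0.611572 V.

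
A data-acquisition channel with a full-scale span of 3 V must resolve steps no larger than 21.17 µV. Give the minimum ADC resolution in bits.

18 bits

Number of steps required ≥ 3 V / 21.17 µV = 141709.97.
Need 2^N ≥ 141709.97; 2^17 = 131072, 2^18 = 262144.
Minimum N = 18.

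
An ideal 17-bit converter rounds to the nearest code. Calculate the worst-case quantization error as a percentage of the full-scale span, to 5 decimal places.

Rounding → worst-case error = ½ LSB = V_FS/2^18, so 100/262144 = 0.00038147 % of full scale.

0.00038 %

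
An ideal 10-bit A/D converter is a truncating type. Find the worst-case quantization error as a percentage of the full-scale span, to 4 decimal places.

Truncating → worst-case error = 1 LSB = V_FS/2^10, so 100/1024 = 0.0976562 % of full scale.

0.0977 %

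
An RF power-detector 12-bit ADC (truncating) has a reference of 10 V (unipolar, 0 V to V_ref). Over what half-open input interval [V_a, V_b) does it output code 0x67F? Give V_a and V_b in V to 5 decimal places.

LSB = 10/2^12 = 2.441 mV.
Code 0x67F = 1663 decimal.
V_a = V_low + 1663·LSB = 4.06006 V; V_b = V_low + 1664·LSB = 4.0625 V.

[4.06006 V, 4.06250 V)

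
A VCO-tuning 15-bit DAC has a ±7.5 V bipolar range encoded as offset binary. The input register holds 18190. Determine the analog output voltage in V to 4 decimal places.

LSB = 15 V / 2^15 = 457.76 µV.
V_out = (−7.5) + 18190 × 0.000457764 V = 0.826721 V.

0.8267 V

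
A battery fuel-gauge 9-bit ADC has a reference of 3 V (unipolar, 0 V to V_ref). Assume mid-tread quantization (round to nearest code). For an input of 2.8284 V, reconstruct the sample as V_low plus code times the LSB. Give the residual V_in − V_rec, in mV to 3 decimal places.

-1.678 mV

LSB = 3/2^9 = 5.859 mV.
Scaled input = 482.7136 LSBs, so code = 483.
Code 483 maps back to 0 + 483×0.00585938 V = 2.8300781 V.
Error = 2.8284 − 2.8300781 = -0.00167812 V = -1.678 mV.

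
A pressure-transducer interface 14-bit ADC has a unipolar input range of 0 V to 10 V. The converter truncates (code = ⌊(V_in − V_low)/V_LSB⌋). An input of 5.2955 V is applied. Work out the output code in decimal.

With 16384 levels over 10 V, one step is 0.610 mV.
(V_in − V_low)/LSB = (5.2955 − 0) / 0.000610352 = 8676.147.
⌊·⌋(8676.147) = 8676.

code 8676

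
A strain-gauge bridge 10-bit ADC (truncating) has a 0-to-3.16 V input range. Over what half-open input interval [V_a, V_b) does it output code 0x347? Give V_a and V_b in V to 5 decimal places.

LSB = 3.16/2^10 = 3.086 mV.
Code 0x347 = 839 decimal.
V_a = V_low + 839·LSB = 2.5891 V; V_b = V_low + 840·LSB = 2.59219 V.

[2.58910 V, 2.59219 V)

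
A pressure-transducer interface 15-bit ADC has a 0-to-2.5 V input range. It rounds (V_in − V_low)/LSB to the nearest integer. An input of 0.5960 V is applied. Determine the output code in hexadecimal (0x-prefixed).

With 32768 levels over 2.5 V, one step is 76.29 µV.
(V_in − V_low)/LSB = (0.5960 − 0) / 7.62939e-05 = 7811.891.
Round → code 7812.
In hexadecimal (0x-prefixed): 0x1E84.

code 0x1E84 (decimal 7812)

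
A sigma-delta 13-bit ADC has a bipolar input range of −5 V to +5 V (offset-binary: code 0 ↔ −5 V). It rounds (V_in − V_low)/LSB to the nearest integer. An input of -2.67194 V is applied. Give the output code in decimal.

code 1907

With 8192 levels over 10 V, one step is 1.221 mV.
Input sits at 1907.147 steps above V_low.
Round → code 1907.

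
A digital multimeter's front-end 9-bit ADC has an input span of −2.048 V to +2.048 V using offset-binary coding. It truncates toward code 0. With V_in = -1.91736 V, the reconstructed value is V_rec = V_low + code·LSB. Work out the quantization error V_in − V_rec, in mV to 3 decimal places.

2.640 mV

One LSB is 4.096 V / 512 = 8.000 mV.
Scaled input = 16.3300 LSBs, so code = 16.
Code 16 maps back to (−2.048) + 16×0.008 V = -1.92 V.
V_in − V_rec = 0.00264 V = 2.640 mV.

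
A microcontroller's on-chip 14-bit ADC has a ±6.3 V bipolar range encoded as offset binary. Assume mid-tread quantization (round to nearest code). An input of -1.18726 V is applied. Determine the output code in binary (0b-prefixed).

Full-scale span = 12.6 V; LSB = 12.6/2^14 = 0.769 mV.
Input sits at 6648.185 steps above V_low.
Round → code 6648.
In binary (0b-prefixed): 0b1100111111000.

code 0b1100111111000 (decimal 6648)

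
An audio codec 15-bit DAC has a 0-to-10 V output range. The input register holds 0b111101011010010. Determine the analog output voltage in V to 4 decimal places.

LSB = 10 V / 2^15 = 305.18 µV.
Code 0b111101011010010 = 31442 decimal.
V_out = 0 + 31442 × 0.000305176 V = 9.59534 V.

9.5953 V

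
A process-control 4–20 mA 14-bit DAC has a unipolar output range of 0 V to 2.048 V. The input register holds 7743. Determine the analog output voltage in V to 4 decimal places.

LSB = 2.048 V / 2^14 = 125.00 µV.
V_out = 0 + 7743 × 0.000125 V = 0.967875 V.

0.9679 V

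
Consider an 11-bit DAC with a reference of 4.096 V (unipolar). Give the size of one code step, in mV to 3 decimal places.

2.000 mV

Full-scale span = 4.096 V.
LSB = 4.096 / 2^11 = 4.096 / 2048 = 0.002 V = 2.000 mV.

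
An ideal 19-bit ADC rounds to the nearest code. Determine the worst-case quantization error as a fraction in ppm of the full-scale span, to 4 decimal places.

Rounding → worst-case error = ½ LSB = V_FS/2^20, so 1e+06/1048576 = 0.953674 ppm of full scale.

0.9537 ppm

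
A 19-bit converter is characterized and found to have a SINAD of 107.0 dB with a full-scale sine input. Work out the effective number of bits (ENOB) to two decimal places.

17.48 bits

ENOB = (SINAD − 1.76) / 6.02 = (107.0 − 1.76)/6.02 = 17.482.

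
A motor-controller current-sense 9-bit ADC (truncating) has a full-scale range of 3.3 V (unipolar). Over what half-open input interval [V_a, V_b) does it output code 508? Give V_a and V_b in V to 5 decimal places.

LSB = 3.3/2^9 = 6.445 mV.
V_a = V_low + 508·LSB = 3.27422 V; V_b = V_low + 509·LSB = 3.28066 V.

[3.27422 V, 3.28066 V)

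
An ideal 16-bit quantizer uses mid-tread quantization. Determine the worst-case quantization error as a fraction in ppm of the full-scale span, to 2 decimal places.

7.63 ppm

Rounding → worst-case error = ½ LSB = V_FS/2^17, so 1e+06/131072 = 7.62939 ppm of full scale.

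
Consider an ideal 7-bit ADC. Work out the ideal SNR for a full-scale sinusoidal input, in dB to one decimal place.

43.9 dB

SNR ≈ 6.02·N + 1.76 dB = 6.02·7 + 1.76 = 43.90 dB.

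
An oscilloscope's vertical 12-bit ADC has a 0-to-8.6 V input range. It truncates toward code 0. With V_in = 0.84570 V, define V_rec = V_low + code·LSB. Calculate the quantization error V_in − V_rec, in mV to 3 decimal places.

1.657 mV

Step size: 8.6 V ÷ 2^12 = 2.100 mV.
(V_in − V_low)/LSB = (0.84570 − 0)/0.00209961 = 402.7892 → code 402 (floor).
Code 402 maps back to 0 + 402×0.00209961 V = 0.84404297 V.
Difference: 0.00165703 V → 1.657 mV.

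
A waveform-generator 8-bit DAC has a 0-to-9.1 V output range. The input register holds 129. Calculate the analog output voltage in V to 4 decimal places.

LSB = 9.1 V / 2^8 = 35.547 mV.
V_out = 0 + 129 × 0.0355469 V = 4.58555 V.

4.5855 V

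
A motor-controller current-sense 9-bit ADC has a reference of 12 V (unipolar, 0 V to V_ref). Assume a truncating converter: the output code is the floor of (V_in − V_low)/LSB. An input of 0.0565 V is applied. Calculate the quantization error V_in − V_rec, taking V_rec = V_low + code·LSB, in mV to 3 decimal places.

9.625 mV

LSB = 12/2^9 = 23.438 mV.
(0.0565 − 0)/0.0234375 = 2.4107; ⌊·⌋ gives code 2.
Code 2 maps back to 0 + 2×0.0234375 V = 0.046875 V.
V_in − V_rec = 0.009625 V = 9.625 mV.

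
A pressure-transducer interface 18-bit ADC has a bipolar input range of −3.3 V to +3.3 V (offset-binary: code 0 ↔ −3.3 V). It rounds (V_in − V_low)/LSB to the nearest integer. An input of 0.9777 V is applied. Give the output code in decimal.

code 169905

With 262144 levels over 6.6 V, one step is 25.18 µV.
(V_in − V_low)/LSB = (0.9777 − (−3.3)) / 2.5177e-05 = 169905.059.
So the output code is 169905.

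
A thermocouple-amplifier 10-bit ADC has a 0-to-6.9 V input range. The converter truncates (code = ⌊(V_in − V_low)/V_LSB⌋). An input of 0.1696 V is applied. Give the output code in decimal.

Full-scale span = 6.9 V; LSB = 6.9/2^10 = 6.738 mV.
Input sits at 25.170 steps above V_low.
⌊·⌋(25.170) = 25.

code 25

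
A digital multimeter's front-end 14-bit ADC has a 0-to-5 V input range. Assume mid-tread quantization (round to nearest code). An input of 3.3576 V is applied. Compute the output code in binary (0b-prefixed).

LSB = 5 V / 16384 = 305.18 µV.
Input sits at 11002.184 steps above V_low.
round(11002.184) = 11002.
In binary (0b-prefixed): 0b10101011111010.

code 0b10101011111010 (decimal 11002)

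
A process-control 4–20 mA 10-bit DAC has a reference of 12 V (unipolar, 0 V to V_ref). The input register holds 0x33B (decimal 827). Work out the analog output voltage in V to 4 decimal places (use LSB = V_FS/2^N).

LSB = 12 V / 2^10 = 11.719 mV.
Code 0x33B = 827 decimal.
V_out = 0 + 827 × 0.0117188 V = 9.69141 V.

9.6914 V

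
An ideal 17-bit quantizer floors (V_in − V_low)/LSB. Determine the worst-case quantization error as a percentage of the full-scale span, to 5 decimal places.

Truncating → worst-case error = 1 LSB = V_FS/2^17, so 100/131072 = 0.000762939 % of full scale.

0.00076 %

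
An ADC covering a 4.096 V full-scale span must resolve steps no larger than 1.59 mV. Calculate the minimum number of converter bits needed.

Number of steps required ≥ 4.096 V / 1.59 mV = 2576.10.
Need 2^N ≥ 2576.10; 2^11 = 2048, 2^12 = 4096.
Minimum N = 12.

12 bits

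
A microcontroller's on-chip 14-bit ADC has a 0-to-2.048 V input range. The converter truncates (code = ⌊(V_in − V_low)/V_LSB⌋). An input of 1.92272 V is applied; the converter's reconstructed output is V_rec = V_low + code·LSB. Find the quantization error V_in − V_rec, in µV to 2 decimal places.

Step size: 2.048 V ÷ 2^14 = 125.00 µV.
Scaled input = 15381.7600 LSBs, so code = 15381.
V_rec = 0 + 15381·0.000125 = 1.922625 V.
V_in − V_rec = 9.5e-05 V = 95.00 µV.

95.00 µV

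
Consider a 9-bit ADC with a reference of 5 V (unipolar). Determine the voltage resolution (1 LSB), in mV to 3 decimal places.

9.766 mV

Full-scale span = 5 V.
LSB = 5 / 2^9 = 5 / 512 = 0.00976562 V = 9.766 mV.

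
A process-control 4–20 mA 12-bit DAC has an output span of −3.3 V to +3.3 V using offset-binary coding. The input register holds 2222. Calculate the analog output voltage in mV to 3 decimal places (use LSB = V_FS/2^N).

LSB = 6.6 V / 2^12 = 1.611 mV.
V_out = (−3.3) + 2222 × 0.00161133 V = 0.280371 V.
= 280.371 mV.

280.371 mV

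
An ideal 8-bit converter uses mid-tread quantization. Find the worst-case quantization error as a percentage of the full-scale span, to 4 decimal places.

Rounding → worst-case error = ½ LSB = V_FS/2^9, so 100/512 = 0.195312 % of full scale.

0.1953 %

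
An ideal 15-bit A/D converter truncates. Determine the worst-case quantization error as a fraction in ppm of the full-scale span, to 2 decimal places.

30.52 ppm

Truncating → worst-case error = 1 LSB = V_FS/2^15, so 1e+06/32768 = 30.5176 ppm of full scale.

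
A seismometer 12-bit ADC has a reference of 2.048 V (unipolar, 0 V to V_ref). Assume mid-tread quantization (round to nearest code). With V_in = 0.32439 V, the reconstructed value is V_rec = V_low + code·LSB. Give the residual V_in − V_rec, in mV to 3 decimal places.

-0.110 mV

One LSB is 2.048 V / 4096 = 0.500 mV.
(V_in − V_low)/LSB = (0.32439 − 0)/0.0005 = 648.7800 → code 649 (round).
V_rec = 0 + 649·0.0005 = 0.3245 V.
Difference: -0.00011 V → -0.110 mV.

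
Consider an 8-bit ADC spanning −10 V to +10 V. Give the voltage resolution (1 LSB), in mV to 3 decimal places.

78.125 mV

Full-scale span = 20 V.
LSB = 20 / 2^8 = 20 / 256 = 0.078125 V = 78.125 mV.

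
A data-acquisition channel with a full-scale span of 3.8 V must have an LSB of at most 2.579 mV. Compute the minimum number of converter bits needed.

Number of steps required ≥ 3.8 V / 2.579 mV = 1473.44.
Need 2^N ≥ 1473.44; 2^10 = 1024, 2^11 = 2048.
Minimum N = 11.

11 bits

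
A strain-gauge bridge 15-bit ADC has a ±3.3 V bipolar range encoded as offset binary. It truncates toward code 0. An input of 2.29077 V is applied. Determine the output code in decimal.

LSB = 6.6 V / 32768 = 201.42 µV.
Input sits at 27757.326 steps above V_low.
So the output code is 27757.

code 27757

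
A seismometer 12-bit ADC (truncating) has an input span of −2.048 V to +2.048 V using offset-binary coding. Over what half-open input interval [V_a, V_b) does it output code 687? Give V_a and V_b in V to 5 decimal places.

[-1.36100 V, -1.36000 V)

LSB = 4.096/2^12 = 1.000 mV.
V_a = V_low + 687·LSB = -1.361 V; V_b = V_low + 688·LSB = -1.36 V.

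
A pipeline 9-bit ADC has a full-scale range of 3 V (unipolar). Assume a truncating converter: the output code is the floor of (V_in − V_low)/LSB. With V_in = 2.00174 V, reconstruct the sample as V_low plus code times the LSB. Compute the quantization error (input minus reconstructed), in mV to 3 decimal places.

3.693 mV

Step size: 3 V ÷ 2^9 = 5.859 mV.
(V_in − V_low)/LSB = (2.00174 − 0)/0.00585938 = 341.6303 → code 341 (floor).
Code 341 maps back to 0 + 341×0.00585938 V = 1.9980469 V.
Error = 2.00174 − 1.9980469 = 0.00369312 V = 3.693 mV.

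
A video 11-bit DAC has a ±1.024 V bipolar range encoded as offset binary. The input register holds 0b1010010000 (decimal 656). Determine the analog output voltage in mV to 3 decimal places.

LSB = 2.048 V / 2^11 = 1.000 mV.
Code 0b1010010000 = 656 decimal.
V_out = (−1.024) + 656 × 0.001 V = -0.368 V.
= -368.000 mV.

-368.000 mV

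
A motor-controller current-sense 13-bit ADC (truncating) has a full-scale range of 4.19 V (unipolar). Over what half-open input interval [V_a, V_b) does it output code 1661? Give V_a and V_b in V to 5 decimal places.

[0.84956 V, 0.85007 V)

LSB = 4.19/2^13 = 0.511 mV.
V_a = V_low + 1661·LSB = 0.849559 V; V_b = V_low + 1662·LSB = 0.850071 V.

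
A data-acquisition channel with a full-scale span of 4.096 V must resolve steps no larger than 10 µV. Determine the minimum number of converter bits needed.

19 bits

Number of steps required ≥ 4.096 V / 10 µV = 409600.00.
Need 2^N ≥ 409600.00; 2^18 = 262144, 2^19 = 524288.
Minimum N = 19.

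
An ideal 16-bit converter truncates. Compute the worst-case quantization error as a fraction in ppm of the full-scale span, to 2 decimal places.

15.26 ppm

Truncating → worst-case error = 1 LSB = V_FS/2^16, so 1e+06/65536 = 15.2588 ppm of full scale.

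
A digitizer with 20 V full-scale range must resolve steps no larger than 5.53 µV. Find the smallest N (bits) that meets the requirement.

Number of steps required ≥ 20 V / 5.53 µV = 3616636.53.
Need 2^N ≥ 3616636.53; 2^21 = 2097152, 2^22 = 4194304.
Minimum N = 22.

22 bits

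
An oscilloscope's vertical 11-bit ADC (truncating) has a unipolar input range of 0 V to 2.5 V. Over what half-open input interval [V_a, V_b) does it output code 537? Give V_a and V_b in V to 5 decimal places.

[0.65552 V, 0.65674 V)

LSB = 2.5/2^11 = 1.221 mV.
V_a = V_low + 537·LSB = 0.655518 V; V_b = V_low + 538·LSB = 0.656738 V.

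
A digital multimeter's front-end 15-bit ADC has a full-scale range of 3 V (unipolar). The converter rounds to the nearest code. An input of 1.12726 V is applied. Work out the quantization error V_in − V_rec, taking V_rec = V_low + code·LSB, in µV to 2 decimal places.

-28.82 µV

LSB = 3/2^15 = 91.55 µV.
(1.12726 − 0)/9.15527e-05 = 12312.6852; round gives code 12313.
Reconstructed: 1.1272888 V.
V_in − V_rec = -2.88184e-05 V = -28.82 µV.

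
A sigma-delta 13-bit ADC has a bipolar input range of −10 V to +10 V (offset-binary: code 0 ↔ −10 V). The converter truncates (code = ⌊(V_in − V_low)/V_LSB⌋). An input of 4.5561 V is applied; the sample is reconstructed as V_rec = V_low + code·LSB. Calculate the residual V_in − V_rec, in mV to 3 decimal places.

One LSB is 20 V / 8192 = 2.441 mV.
(4.5561 − (−10))/0.00244141 = 5962.1786; ⌊·⌋ gives code 5962.
Code 5962 maps back to (−10) + 5962×0.00244141 V = 4.5556641 V.
V_in − V_rec = 0.000435938 V = 0.436 mV.

0.436 mV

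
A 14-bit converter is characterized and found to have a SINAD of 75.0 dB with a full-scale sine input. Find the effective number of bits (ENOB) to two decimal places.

ENOB = (SINAD − 1.76) / 6.02 = (75.0 − 1.76)/6.02 = 12.166.

12.17 bits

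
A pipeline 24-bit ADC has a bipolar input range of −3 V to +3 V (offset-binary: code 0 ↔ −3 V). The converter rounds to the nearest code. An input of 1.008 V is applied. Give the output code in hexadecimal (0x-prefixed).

With 16777216 levels over 6 V, one step is 0.36 µV.
Input sits at 11207180.288 steps above V_low.
round(11207180.288) = 11207180.
In hexadecimal (0x-prefixed): 0xAB020C.

code 0xAB020C (decimal 11207180)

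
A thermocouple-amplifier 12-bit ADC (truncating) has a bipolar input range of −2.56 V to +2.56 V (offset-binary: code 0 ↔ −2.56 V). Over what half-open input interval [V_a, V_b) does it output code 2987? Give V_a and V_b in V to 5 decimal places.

LSB = 5.12/2^12 = 1.250 mV.
V_a = V_low + 2987·LSB = 1.17375 V; V_b = V_low + 2988·LSB = 1.175 V.

[1.17375 V, 1.17500 V)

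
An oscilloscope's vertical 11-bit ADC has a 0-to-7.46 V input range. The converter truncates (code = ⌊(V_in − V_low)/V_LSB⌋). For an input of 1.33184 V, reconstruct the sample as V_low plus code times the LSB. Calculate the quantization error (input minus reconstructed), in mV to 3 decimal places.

One LSB is 7.46 V / 2048 = 3.643 mV.
(1.33184 − 0)/0.00364258 = 365.6311; ⌊·⌋ gives code 365.
V_rec = 0 + 365·0.00364258 = 1.329541 V.
V_in − V_rec = 0.00229898 V = 2.299 mV.

2.299 mV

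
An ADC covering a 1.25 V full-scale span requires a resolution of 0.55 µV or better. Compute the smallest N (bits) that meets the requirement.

Number of steps required ≥ 1.25 V / 0.55 µV = 2272727.27.
Need 2^N ≥ 2272727.27; 2^21 = 2097152, 2^22 = 4194304.
Minimum N = 22.

22 bits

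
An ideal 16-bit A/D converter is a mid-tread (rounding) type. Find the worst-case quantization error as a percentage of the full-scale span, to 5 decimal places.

Rounding → worst-case error = ½ LSB = V_FS/2^17, so 100/131072 = 0.000762939 % of full scale.

0.00076 %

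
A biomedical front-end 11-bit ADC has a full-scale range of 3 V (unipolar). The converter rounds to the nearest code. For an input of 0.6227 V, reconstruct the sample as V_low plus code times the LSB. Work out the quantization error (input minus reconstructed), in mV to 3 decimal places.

One LSB is 3 V / 2048 = 1.465 mV.
(V_in − V_low)/LSB = (0.6227 − 0)/0.00146484 = 425.0965 → code 425 (round).
V_rec = 0 + 425·0.00146484 = 0.62255859 V.
Error = 0.6227 − 0.62255859 = 0.000141406 V = 0.141 mV.

0.141 mV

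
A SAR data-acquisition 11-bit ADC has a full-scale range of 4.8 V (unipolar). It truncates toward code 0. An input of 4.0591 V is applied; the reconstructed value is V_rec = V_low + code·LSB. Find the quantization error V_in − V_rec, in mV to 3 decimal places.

Step size: 4.8 V ÷ 2^11 = 2.344 mV.
(V_in − V_low)/LSB = (4.0591 − 0)/0.00234375 = 1731.8827 → code 1731 (floor).
Reconstructed: 4.0570312 V.
Error = 4.0591 − 4.0570312 = 0.00206875 V = 2.069 mV.

2.069 mV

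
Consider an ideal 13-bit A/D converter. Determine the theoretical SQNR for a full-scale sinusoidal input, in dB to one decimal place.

80.0 dB

SNR ≈ 6.02·N + 1.76 dB = 6.02·13 + 1.76 = 80.02 dB.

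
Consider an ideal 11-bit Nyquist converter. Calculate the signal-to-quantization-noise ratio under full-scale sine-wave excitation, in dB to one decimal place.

SNR ≈ 6.02·N + 1.76 dB = 6.02·11 + 1.76 = 67.98 dB.

68.0 dB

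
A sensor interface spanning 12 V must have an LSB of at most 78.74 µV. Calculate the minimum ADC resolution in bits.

Number of steps required ≥ 12 V / 78.74 µV = 152400.30.
Need 2^N ≥ 152400.30; 2^17 = 131072, 2^18 = 262144.
Minimum N = 18.

18 bits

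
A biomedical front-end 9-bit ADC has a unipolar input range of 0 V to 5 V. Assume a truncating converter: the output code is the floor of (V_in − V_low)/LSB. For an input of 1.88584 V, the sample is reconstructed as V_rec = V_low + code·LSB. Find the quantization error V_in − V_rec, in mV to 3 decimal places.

One LSB is 5 V / 512 = 9.766 mV.
(1.88584 − 0)/0.00976562 = 193.1100; ⌊·⌋ gives code 193.
V_rec = 0 + 193·0.00976562 = 1.8847656 V.
Error = 1.88584 − 1.8847656 = 0.00107438 V = 1.074 mV.

1.074 mV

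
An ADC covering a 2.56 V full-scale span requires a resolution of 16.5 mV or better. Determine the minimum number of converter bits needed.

8 bits

Number of steps required ≥ 2.56 V / 16.5 mV = 155.15.
Need 2^N ≥ 155.15; 2^7 = 128, 2^8 = 256.
Minimum N = 8.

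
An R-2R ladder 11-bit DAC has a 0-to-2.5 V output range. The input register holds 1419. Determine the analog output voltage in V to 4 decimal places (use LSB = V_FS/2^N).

LSB = 2.5 V / 2^11 = 1.221 mV.
V_out = 0 + 1419 × 0.0012207 V = 1.73218 V.

1.7322 V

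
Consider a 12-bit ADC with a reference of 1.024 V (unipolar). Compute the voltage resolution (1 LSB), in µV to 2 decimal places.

250.00 µV

Full-scale span = 1.024 V.
LSB = 1.024 / 2^12 = 1.024 / 4096 = 0.00025 V = 250.00 µV.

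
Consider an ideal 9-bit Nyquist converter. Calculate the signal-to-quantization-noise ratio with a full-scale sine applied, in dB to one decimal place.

SNR ≈ 6.02·N + 1.76 dB = 6.02·9 + 1.76 = 55.94 dB.

55.9 dB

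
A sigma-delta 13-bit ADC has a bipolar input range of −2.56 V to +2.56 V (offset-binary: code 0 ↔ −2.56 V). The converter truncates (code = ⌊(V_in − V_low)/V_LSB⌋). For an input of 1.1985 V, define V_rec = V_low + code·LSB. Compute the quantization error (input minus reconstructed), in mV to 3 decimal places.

0.375 mV

LSB = 5.12/2^13 = 0.625 mV.
(1.1985 − (−2.56))/0.000625 = 6013.6000; ⌊·⌋ gives code 6013.
Reconstructed: 1.198125 V.
Error = 1.1985 − 1.198125 = 0.000375 V = 0.375 mV.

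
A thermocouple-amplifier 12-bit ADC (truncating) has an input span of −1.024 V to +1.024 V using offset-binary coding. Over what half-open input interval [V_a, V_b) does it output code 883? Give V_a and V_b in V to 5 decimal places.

LSB = 2.048/2^12 = 0.500 mV.
V_a = V_low + 883·LSB = -0.5825 V; V_b = V_low + 884·LSB = -0.582 V.

[-0.58250 V, -0.58200 V)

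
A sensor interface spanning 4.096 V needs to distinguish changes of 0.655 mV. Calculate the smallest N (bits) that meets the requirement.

13 bits

Number of steps required ≥ 4.096 V / 0.655 mV = 6253.44.
Need 2^N ≥ 6253.44; 2^12 = 4096, 2^13 = 8192.
Minimum N = 13.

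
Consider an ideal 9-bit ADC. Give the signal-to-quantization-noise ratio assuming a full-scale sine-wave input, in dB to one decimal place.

SNR ≈ 6.02·N + 1.76 dB = 6.02·9 + 1.76 = 55.94 dB.

55.9 dB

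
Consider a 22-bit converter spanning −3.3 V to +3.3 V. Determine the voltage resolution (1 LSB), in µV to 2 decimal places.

1.57 µV

Full-scale span = 6.6 V.
LSB = 6.6 / 2^22 = 6.6 / 4194304 = 1.57356e-06 V = 1.57 µV.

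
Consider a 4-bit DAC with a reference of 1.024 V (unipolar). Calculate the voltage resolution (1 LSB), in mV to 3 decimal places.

Full-scale span = 1.024 V.
LSB = 1.024 / 2^4 = 1.024 / 16 = 0.064 V = 64.000 mV.

64.000 mV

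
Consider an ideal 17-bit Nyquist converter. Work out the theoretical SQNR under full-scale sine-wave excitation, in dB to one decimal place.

SNR ≈ 6.02·N + 1.76 dB = 6.02·17 + 1.76 = 104.10 dB.

104.1 dB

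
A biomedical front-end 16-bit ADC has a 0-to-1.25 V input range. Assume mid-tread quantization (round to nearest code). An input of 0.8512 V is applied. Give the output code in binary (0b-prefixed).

With 65536 levels over 1.25 V, one step is 19.07 µV.
Input sits at 44627.395 steps above V_low.
round(44627.395) = 44627.
In binary (0b-prefixed): 0b1010111001010011.

code 0b1010111001010011 (decimal 44627)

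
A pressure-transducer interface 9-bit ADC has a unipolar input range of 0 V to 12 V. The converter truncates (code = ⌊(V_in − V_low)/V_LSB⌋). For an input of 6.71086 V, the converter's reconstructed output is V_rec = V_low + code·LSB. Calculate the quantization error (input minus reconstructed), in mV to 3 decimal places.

7.735 mV

One LSB is 12 V / 512 = 23.438 mV.
Scaled input = 286.3300 LSBs, so code = 286.
Reconstructed: 6.703125 V.
Error = 6.71086 − 6.703125 = 0.007735 V = 7.735 mV.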